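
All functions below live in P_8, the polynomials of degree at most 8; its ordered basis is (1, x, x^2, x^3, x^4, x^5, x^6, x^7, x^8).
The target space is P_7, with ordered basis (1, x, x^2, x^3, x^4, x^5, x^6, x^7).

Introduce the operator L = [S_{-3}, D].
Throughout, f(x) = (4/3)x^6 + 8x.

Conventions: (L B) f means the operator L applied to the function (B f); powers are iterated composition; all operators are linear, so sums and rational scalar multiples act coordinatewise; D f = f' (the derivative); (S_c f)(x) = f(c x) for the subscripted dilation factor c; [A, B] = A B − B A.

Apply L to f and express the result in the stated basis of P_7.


the image equals g(x) = -7776x^5 + 32

D f = 8x^5 + 8
S_{-3} D f = -1944x^5 + 8
S_{-3} f = 972x^6 - 24x
D S_{-3} f = 5832x^5 - 24
[S_{-3}, D] f = -7776x^5 + 32


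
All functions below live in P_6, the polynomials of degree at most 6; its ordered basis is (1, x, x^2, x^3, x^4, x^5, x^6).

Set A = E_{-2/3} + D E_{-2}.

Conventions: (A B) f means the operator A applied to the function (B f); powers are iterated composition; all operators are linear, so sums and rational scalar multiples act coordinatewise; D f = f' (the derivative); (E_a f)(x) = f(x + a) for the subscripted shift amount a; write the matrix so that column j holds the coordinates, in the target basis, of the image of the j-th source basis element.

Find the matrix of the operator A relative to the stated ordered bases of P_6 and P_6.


image of 1: 1
image of x: x + 1/3
image of x^2: x^2 + (2/3)x - 32/9
image of x^3: x^3 + x^2 - (32/3)x + 316/27
image of x^4: x^4 + (4/3)x^3 - (64/3)x^2 + (1264/27)x - 2576/81
image of x^5: x^5 + (5/3)x^4 - (320/9)x^3 + (3160/27)x^2 - (12880/81)x + 19408/243
image of x^6: x^6 + 2x^5 - (160/3)x^4 + (6320/27)x^3 - (12880/27)x^2 + (38816/81)x - 139904/729
each image's coordinates form column j of the matrix

the matrix is [[1, 1/3, -32/9, 316/27, -2576/81, 19408/243, -139904/729]; [0, 1, 2/3, -32/3, 1264/27, -12880/81, 38816/81]; [0, 0, 1, 1, -64/3, 3160/27, -12880/27]; [0, 0, 0, 1, 4/3, -320/9, 6320/27]; [0, 0, 0, 0, 1, 5/3, -160/3]; [0, 0, 0, 0, 0, 1, 2]; [0, 0, 0, 0, 0, 0, 1]] (rows listed top to bottom)


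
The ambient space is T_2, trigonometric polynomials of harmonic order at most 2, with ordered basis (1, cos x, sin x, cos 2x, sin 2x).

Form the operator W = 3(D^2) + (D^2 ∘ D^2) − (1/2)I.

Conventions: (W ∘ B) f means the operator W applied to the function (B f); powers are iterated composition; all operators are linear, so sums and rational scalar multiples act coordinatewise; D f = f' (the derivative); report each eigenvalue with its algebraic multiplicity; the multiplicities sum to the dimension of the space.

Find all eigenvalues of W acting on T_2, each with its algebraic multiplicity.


λ = -5/2 (multiplicity 2), λ = -1/2 (multiplicity 1), λ = 7/2 (multiplicity 2)

image of 1: -1/2
image of cos x: -(5/2)cos x
image of sin x: -(5/2)sin x
image of cos 2x: (7/2)cos 2x
image of sin 2x: (7/2)sin 2x
the matrix is diagonal; its diagonal is (-1/2, -5/2, -5/2, 7/2, 7/2)
for a triangular matrix the eigenvalues are the diagonal entries, with algebraic multiplicity their repetition count


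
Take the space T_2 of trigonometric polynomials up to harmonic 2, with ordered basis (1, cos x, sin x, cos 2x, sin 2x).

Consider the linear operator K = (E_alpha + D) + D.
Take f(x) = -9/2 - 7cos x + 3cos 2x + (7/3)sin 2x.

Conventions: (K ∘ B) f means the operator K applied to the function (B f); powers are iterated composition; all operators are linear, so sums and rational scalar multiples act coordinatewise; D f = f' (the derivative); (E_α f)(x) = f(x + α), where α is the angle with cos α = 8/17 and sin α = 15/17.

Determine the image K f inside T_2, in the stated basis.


g(x) = -9/2 - (56/17)cos x + (343/17)sin x + (8323/867)cos 2x - (13691/867)sin 2x

E_alpha f = -9/2 - (56/17)cos x + (105/17)sin x + (77/289)cos 2x - (3287/867)sin 2x
D f = 7sin x + (14/3)cos 2x - 6sin 2x
(E_alpha + D) f = -9/2 - (56/17)cos x + (224/17)sin x + (4277/867)cos 2x - (8489/867)sin 2x
D f = 7sin x + (14/3)cos 2x - 6sin 2x
((E_alpha + D) + D) f = -9/2 - (56/17)cos x + (343/17)sin x + (8323/867)cos 2x - (13691/867)sin 2x


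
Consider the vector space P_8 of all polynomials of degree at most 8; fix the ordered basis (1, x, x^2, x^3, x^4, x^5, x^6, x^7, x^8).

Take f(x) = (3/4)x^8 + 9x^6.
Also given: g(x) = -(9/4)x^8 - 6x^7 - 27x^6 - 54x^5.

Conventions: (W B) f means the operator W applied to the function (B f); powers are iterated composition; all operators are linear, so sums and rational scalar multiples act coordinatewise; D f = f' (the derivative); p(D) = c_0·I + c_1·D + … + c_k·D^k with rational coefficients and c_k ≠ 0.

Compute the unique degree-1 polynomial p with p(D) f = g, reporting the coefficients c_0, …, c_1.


c_0 = -3, c_1 = -1

D^0 f = (3/4)x^8 + 9x^6
D^1 f = 6x^7 + 54x^5
matching coefficients of g against c_0 f + c_1 Df + … from the top degree down determines the c_i
solution: c_0 = -3, c_1 = -1


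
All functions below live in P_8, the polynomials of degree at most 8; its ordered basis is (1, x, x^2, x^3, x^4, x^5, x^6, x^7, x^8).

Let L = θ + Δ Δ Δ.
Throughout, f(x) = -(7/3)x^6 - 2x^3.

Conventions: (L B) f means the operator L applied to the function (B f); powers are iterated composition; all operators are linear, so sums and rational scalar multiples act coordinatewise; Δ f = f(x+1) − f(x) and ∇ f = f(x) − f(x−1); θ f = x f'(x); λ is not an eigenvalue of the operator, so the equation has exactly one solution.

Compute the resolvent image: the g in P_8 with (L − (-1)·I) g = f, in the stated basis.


write g with unknown coordinates in the stated basis and equate coefficients in (L − (-1)·I) g = f
solving from the highest basis element down gives g = -(1/3)x^6 + (19/2)x^3 + 60x^2 + 150x + 123
check: L g = -2x^6 - (23/2)x^3 - 60x^2 - 150x - 123
so L g − (-1)·g = -(7/3)x^6 - 2x^3 = f ✓

the image equals g(x) = -(1/3)x^6 + (19/2)x^3 + 60x^2 + 150x + 123


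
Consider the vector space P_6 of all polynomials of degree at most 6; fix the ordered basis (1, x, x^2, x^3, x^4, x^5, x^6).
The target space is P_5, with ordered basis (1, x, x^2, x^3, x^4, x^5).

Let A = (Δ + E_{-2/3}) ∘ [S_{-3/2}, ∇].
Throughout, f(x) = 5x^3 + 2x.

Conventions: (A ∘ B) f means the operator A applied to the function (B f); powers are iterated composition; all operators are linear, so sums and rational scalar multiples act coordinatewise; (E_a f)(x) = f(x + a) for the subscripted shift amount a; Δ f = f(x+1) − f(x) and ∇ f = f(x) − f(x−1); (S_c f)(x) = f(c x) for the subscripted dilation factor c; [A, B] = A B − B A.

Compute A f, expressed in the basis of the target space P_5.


∇ f = 15x^2 - 15x + 7
S_{-3/2} ∇ f = (135/4)x^2 + (45/2)x + 7
S_{-3/2} f = -(135/8)x^3 - 3x
∇ S_{-3/2} f = -(405/8)x^2 + (405/8)x - 159/8
[S_{-3/2}, ∇] f = (675/8)x^2 - (225/8)x + 215/8
Δ [S_{-3/2}, ∇] f = (675/4)x + 225/4
E_{-2/3} [S_{-3/2}, ∇] f = (675/8)x^2 - (1125/8)x + 665/8
(Δ + E_{-2/3}) [S_{-3/2}, ∇] f = (675/8)x^2 + (225/8)x + 1115/8

the result is g(x) = (675/8)x^2 + (225/8)x + 1115/8


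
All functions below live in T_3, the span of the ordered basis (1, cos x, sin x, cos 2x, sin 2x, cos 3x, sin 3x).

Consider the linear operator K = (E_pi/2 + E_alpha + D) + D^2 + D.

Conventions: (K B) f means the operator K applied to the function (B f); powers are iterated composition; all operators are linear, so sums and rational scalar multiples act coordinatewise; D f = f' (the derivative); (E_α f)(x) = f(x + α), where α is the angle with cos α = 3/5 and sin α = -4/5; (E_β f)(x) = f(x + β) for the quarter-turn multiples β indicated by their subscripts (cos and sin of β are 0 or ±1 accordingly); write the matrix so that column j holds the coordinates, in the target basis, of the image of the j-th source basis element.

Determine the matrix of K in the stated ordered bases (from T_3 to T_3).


the matrix is [[2, 0, 0, 0, 0, 0, 0]; [0, -2/5, 11/5, 0, 0, 0, 0]; [0, -11/5, -2/5, 0, 0, 0, 0]; [0, 0, 0, -132/25, 76/25, 0, 0]; [0, 0, 0, -76/25, -132/25, 0, 0]; [0, 0, 0, 0, 0, -1242/125, 581/125]; [0, 0, 0, 0, 0, -581/125, -1242/125]] (rows listed top to bottom)

image of 1: 2
image of cos x: -(2/5)cos x - (11/5)sin x
image of sin x: (11/5)cos x - (2/5)sin x
image of cos 2x: -(132/25)cos 2x - (76/25)sin 2x
image of sin 2x: (76/25)cos 2x - (132/25)sin 2x
image of cos 3x: -(1242/125)cos 3x - (581/125)sin 3x
image of sin 3x: (581/125)cos 3x - (1242/125)sin 3x
each image's coordinates form column j of the matrix


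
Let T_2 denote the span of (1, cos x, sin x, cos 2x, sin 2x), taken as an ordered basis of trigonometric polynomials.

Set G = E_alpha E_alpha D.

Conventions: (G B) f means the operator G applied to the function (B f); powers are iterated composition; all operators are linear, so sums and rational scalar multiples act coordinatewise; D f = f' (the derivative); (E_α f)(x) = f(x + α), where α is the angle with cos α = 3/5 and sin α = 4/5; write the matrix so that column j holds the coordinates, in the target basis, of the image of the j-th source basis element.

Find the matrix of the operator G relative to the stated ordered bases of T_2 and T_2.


the matrix is [[0, 0, 0, 0, 0]; [0, -24/25, -7/25, 0, 0]; [0, 7/25, -24/25, 0, 0]; [0, 0, 0, 672/625, -1054/625]; [0, 0, 0, 1054/625, 672/625]] (rows listed top to bottom)

image of 1: 0
image of cos x: -(24/25)cos x + (7/25)sin x
image of sin x: -(7/25)cos x - (24/25)sin x
image of cos 2x: (672/625)cos 2x + (1054/625)sin 2x
image of sin 2x: -(1054/625)cos 2x + (672/625)sin 2x
each image's coordinates form column j of the matrix


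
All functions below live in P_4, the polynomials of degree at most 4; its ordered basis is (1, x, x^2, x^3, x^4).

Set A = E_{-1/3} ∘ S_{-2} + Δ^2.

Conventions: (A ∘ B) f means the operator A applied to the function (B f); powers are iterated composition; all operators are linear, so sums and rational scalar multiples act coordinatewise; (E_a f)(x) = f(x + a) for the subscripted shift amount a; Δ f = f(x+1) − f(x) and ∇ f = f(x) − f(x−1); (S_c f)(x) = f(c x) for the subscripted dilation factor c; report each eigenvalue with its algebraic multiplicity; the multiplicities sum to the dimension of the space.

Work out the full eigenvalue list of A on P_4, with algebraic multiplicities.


image of 1: 1
image of x: -2x + 2/3
image of x^2: 4x^2 - (8/3)x + 22/9
image of x^3: -8x^3 + 8x^2 + (10/3)x + 170/27
image of x^4: 16x^4 - (64/3)x^3 + (68/3)x^2 + (584/27)x + 1150/81
the matrix is upper triangular; its diagonal is (1, -2, 4, -8, 16)
for a triangular matrix the eigenvalues are the diagonal entries, with algebraic multiplicity their repetition count

λ = -8 (multiplicity 1), λ = -2 (multiplicity 1), λ = 1 (multiplicity 1), λ = 4 (multiplicity 1), λ = 16 (multiplicity 1)


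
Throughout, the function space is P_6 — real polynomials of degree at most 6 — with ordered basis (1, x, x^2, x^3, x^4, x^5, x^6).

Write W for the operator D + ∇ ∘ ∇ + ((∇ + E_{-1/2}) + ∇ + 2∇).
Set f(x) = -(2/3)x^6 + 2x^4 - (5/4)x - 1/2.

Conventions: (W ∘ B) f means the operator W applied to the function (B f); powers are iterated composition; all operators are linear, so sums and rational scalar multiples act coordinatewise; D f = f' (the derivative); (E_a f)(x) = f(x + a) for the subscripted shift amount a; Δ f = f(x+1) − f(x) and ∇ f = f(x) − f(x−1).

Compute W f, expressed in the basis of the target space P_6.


D f = -4x^5 + 8x^3 - 5/4
∇ f = -4x^5 + 10x^4 - (16/3)x^3 - 2x^2 + 4x - 31/12
∇ ∇ f = -20x^4 + 80x^3 - 116x^2 + 72x - 40/3
∇ f = -4x^5 + 10x^4 - (16/3)x^3 - 2x^2 + 4x - 31/12
E_{-1/2} f = -(2/3)x^6 + 2x^5 - (1/2)x^4 - (7/3)x^3 + (19/8)x^2 - (17/8)x + 23/96
(∇ + E_{-1/2}) f = -(2/3)x^6 - 2x^5 + (19/2)x^4 - (23/3)x^3 + (3/8)x^2 + (15/8)x - 75/32
∇ f = -4x^5 + 10x^4 - (16/3)x^3 - 2x^2 + 4x - 31/12
∇ f = -4x^5 + 10x^4 - (16/3)x^3 - 2x^2 + 4x - 31/12
(2∇) f = -8x^5 + 20x^4 - (32/3)x^3 - 4x^2 + 8x - 31/6
((∇ + E_{-1/2}) + ∇ + 2∇) f = -(2/3)x^6 - 14x^5 + (79/2)x^4 - (71/3)x^3 - (45/8)x^2 + (111/8)x - 323/32
(D + ∇ ∘ ∇ + ((∇ + E_{-1/2}) + ∇ + 2∇)) f = -(2/3)x^6 - 18x^5 + (39/2)x^4 + (193/3)x^3 - (973/8)x^2 + (687/8)x - 2369/96

the result is g(x) = -(2/3)x^6 - 18x^5 + (39/2)x^4 + (193/3)x^3 - (973/8)x^2 + (687/8)x - 2369/96


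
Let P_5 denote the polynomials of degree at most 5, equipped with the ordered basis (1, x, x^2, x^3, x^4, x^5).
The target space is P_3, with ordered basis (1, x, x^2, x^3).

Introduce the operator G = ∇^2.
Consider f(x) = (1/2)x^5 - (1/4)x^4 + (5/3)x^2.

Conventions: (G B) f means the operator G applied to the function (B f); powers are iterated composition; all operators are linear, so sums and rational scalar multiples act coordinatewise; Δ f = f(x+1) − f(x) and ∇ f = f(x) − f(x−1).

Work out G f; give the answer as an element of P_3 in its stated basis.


the image equals g(x) = 10x^3 - 33x^2 + 41x - 91/6

∇ f = (5/2)x^4 - 6x^3 + (13/2)x^2 - (1/6)x - 11/12
∇ ∇ f = 10x^3 - 33x^2 + 41x - 91/6


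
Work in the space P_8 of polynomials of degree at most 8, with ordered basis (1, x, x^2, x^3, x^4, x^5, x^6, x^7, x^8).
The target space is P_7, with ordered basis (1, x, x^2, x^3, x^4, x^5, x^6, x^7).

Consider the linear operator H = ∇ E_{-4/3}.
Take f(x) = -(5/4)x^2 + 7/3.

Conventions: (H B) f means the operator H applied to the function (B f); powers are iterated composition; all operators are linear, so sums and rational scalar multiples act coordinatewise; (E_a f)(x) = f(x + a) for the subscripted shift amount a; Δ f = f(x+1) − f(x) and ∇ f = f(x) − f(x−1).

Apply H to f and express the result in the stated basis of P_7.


the result is g(x) = -(5/2)x + 55/12

E_{-4/3} f = -(5/4)x^2 + (10/3)x + 1/9
∇ E_{-4/3} f = -(5/2)x + 55/12


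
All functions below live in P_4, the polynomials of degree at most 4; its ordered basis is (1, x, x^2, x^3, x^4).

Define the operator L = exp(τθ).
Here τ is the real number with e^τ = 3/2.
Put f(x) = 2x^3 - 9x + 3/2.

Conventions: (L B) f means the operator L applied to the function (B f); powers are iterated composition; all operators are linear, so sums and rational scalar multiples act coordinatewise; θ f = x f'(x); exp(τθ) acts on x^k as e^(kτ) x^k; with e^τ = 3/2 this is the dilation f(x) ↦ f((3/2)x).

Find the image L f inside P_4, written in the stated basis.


exp(τθ) x^k = e^(kτ) x^k; with e^τ = 3/2 this sends x^k to (3/2)^k x^k
x ↦ 3/2 x
x^3 ↦ 27/8 x^3
applying this coordinatewise to f: exp(τθ) f = (27/4)x^3 - (27/2)x + 3/2

the result is g(x) = (27/4)x^3 - (27/2)x + 3/2


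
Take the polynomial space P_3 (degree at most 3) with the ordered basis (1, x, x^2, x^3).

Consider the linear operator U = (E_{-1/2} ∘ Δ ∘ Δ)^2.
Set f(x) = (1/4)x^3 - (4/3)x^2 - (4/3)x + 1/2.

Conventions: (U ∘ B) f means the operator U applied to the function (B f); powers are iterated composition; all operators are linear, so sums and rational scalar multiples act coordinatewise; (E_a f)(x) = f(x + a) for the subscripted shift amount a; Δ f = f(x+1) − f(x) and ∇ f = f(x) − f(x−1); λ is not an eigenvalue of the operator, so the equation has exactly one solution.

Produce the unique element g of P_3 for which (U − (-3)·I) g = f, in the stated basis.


write g with unknown coordinates in the stated basis and equate coefficients in (U − (-3)·I) g = f
solving from the highest basis element down gives g = (1/12)x^3 - (4/9)x^2 - (4/9)x + 1/6
check: U g = 0
so U g − (-3)·g = (1/4)x^3 - (4/3)x^2 - (4/3)x + 1/2 = f ✓

g(x) = (1/12)x^3 - (4/9)x^2 - (4/9)x + 1/6


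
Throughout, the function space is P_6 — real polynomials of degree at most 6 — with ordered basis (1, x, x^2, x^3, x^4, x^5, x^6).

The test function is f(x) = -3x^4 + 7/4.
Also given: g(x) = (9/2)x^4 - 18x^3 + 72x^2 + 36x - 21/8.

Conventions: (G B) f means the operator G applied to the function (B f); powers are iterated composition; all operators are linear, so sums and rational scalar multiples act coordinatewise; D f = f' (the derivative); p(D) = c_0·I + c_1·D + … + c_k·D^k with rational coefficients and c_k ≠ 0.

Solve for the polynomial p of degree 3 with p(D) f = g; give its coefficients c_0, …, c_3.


c_0 = -3/2, c_1 = 3/2, c_2 = -2, c_3 = -1/2

D^0 f = -3x^4 + 7/4
D^1 f = -12x^3
D^2 f = -36x^2
D^3 f = -72x
matching coefficients of g against c_0 f + c_1 Df + … from the top degree down determines the c_i
solution: c_0 = -3/2, c_1 = 3/2, c_2 = -2, c_3 = -1/2


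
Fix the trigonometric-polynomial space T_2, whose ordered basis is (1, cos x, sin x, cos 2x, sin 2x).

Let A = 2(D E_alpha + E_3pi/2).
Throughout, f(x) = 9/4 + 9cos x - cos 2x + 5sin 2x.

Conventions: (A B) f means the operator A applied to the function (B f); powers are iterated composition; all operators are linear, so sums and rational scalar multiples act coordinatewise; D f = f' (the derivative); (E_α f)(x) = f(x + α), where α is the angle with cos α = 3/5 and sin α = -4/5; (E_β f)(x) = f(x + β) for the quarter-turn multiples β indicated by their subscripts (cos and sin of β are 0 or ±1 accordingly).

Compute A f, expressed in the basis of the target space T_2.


the result is g(x) = 9/2 + (72/5)cos x + (36/5)sin x - (186/25)cos 2x + (202/25)sin 2x

E_alpha f = 9/4 + (27/5)cos x + (36/5)sin x - (113/25)cos 2x - (59/25)sin 2x
D E_alpha f = (36/5)cos x - (27/5)sin x - (118/25)cos 2x + (226/25)sin 2x
E_3pi/2 f = 9/4 + 9sin x + cos 2x - 5sin 2x
(D E_alpha + E_3pi/2) f = 9/4 + (36/5)cos x + (18/5)sin x - (93/25)cos 2x + (101/25)sin 2x
(2(D E_alpha + E_3pi/2)) f = 9/2 + (72/5)cos x + (36/5)sin x - (186/25)cos 2x + (202/25)sin 2x


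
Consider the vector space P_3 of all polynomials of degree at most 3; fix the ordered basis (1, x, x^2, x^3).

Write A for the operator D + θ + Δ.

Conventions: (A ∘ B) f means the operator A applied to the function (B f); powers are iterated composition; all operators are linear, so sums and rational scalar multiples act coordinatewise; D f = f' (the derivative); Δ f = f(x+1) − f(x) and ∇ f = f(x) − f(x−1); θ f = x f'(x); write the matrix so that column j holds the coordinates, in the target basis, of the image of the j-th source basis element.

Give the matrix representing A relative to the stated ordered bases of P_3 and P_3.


the matrix is [[0, 2, 1, 1]; [0, 1, 4, 3]; [0, 0, 2, 6]; [0, 0, 0, 3]] (rows listed top to bottom)

image of 1: 0
image of x: x + 2
image of x^2: 2x^2 + 4x + 1
image of x^3: 3x^3 + 6x^2 + 3x + 1
each image's coordinates form column j of the matrix


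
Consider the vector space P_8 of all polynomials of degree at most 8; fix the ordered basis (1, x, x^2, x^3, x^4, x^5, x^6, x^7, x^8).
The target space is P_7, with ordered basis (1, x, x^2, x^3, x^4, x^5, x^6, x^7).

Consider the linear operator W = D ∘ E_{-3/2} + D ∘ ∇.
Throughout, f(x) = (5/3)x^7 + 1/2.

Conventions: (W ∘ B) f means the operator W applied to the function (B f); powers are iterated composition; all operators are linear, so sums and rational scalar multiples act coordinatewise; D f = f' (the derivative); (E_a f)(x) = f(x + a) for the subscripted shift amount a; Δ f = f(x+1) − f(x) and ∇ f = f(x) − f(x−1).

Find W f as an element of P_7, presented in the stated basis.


E_{-3/2} f = (5/3)x^7 - (35/2)x^6 + (315/4)x^5 - (1575/8)x^4 + (4725/16)x^3 - (8505/32)x^2 + (8505/64)x - 3581/128
D E_{-3/2} f = (35/3)x^6 - 105x^5 + (1575/4)x^4 - (1575/2)x^3 + (14175/16)x^2 - (8505/16)x + 8505/64
∇ f = (35/3)x^6 - 35x^5 + (175/3)x^4 - (175/3)x^3 + 35x^2 - (35/3)x + 5/3
D ∇ f = 70x^5 - 175x^4 + (700/3)x^3 - 175x^2 + 70x - 35/3
(D ∘ E_{-3/2} + D ∘ ∇) f = (35/3)x^6 - 35x^5 + (875/4)x^4 - (3325/6)x^3 + (11375/16)x^2 - (7385/16)x + 23275/192

g(x) = (35/3)x^6 - 35x^5 + (875/4)x^4 - (3325/6)x^3 + (11375/16)x^2 - (7385/16)x + 23275/192


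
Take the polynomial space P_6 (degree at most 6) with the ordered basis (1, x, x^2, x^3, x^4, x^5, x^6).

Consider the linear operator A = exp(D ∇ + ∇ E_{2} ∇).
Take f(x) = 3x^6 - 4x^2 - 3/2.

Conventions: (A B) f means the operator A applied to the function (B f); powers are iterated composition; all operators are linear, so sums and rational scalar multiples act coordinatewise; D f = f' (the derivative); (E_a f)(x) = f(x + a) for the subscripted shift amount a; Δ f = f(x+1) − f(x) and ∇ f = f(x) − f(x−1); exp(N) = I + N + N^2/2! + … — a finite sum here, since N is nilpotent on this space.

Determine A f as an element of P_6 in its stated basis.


order-1 term: 180x^4 + 180x^3 + 810x^2 + 450x + 188
order-2 term: 2160x^2 + 2160x + 3510
order-3 term: 2880
the series for exp(D ∇ + ∇ E_{2} ∇) f terminates at order 3
exp(D ∇ + ∇ E_{2} ∇) f = 3x^6 + 180x^4 + 180x^3 + 2966x^2 + 2610x + 13153/2

the result is g(x) = 3x^6 + 180x^4 + 180x^3 + 2966x^2 + 2610x + 13153/2


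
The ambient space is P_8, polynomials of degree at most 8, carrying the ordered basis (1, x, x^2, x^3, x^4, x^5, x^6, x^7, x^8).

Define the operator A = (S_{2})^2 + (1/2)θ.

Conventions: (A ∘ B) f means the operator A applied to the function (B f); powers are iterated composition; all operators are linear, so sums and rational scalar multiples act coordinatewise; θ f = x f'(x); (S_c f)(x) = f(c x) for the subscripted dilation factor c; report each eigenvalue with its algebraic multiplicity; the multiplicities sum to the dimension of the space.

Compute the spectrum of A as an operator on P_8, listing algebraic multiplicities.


image of 1: 1
image of x: (9/2)x
image of x^2: 17x^2
image of x^3: (131/2)x^3
image of x^4: 258x^4
image of x^5: (2053/2)x^5
image of x^6: 4099x^6
image of x^7: (32775/2)x^7
image of x^8: 65540x^8
the matrix is upper triangular; its diagonal is (1, 9/2, 17, 131/2, 258, 2053/2, 4099, 32775/2, 65540)
for a triangular matrix the eigenvalues are the diagonal entries, with algebraic multiplicity their repetition count

λ = 1 (multiplicity 1), λ = 9/2 (multiplicity 1), λ = 17 (multiplicity 1), λ = 131/2 (multiplicity 1), λ = 258 (multiplicity 1), λ = 2053/2 (multiplicity 1), λ = 4099 (multiplicity 1), λ = 32775/2 (multiplicity 1), λ = 65540 (multiplicity 1)


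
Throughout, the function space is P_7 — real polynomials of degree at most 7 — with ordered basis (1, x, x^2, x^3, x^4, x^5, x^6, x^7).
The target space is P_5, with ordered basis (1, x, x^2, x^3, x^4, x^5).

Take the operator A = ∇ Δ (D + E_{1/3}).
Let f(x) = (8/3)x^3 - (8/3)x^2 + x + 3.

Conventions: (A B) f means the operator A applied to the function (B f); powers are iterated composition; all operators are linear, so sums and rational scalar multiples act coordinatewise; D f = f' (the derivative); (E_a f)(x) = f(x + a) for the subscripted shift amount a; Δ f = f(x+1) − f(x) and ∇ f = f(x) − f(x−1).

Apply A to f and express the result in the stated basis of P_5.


the result is g(x) = 16x + 16

D f = 8x^2 - (16/3)x + 1
E_{1/3} f = (8/3)x^3 + (1/9)x + 254/81
(D + E_{1/3}) f = (8/3)x^3 + 8x^2 - (47/9)x + 335/81
Δ (D + E_{1/3}) f = 8x^2 + 24x + 49/9
∇ (Δ (D + E_{1/3})) f = 16x + 16


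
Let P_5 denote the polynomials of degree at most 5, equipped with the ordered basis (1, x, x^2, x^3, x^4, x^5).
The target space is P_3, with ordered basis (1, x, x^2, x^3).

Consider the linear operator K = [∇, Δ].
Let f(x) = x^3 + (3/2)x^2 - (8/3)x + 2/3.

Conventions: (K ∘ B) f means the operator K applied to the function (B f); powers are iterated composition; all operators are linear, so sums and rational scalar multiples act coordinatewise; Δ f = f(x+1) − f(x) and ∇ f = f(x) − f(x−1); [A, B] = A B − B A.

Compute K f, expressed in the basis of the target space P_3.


the result is g(x) = 0

Δ f = 3x^2 + 6x - 1/6
∇ Δ f = 6x + 3
∇ f = 3x^2 - 19/6
Δ ∇ f = 6x + 3
[∇, Δ] f = 0


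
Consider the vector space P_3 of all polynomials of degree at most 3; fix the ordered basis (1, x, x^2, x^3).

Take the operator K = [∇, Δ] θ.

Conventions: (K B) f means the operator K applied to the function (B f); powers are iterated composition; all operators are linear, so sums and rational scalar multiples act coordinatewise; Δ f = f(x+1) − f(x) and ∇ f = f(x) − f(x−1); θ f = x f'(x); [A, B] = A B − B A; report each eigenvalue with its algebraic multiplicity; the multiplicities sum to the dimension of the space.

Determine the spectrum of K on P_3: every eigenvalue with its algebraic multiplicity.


image of 1: 0
image of x: 0
image of x^2: 0
image of x^3: 0
the matrix is upper triangular; its diagonal is (0, 0, 0, 0)
for a triangular matrix the eigenvalues are the diagonal entries, with algebraic multiplicity their repetition count

λ = 0 (multiplicity 4)


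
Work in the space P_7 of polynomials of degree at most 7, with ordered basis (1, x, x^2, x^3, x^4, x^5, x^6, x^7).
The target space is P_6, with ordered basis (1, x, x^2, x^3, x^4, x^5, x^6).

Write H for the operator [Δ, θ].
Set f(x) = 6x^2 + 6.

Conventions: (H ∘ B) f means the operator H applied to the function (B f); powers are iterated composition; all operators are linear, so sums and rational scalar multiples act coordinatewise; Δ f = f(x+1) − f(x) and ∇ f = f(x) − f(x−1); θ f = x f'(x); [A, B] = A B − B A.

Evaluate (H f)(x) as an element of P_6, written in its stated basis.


the result is g(x) = 12x + 12

θ f = 12x^2
Δ θ f = 24x + 12
Δ f = 12x + 6
θ Δ f = 12x
[Δ, θ] f = 12x + 12


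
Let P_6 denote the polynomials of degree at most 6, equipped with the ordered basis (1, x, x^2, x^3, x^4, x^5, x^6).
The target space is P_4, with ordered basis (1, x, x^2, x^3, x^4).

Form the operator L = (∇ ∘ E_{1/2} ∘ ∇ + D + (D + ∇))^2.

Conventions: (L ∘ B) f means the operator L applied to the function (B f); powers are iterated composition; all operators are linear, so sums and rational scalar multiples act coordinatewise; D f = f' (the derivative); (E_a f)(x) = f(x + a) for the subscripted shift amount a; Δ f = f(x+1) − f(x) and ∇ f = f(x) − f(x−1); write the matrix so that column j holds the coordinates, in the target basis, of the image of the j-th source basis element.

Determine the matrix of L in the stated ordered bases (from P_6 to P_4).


the matrix is [[0, 0, 18, 18, -42, 80, -34]; [0, 0, 0, 54, 72, -210, 480]; [0, 0, 0, 0, 108, 180, -630]; [0, 0, 0, 0, 0, 180, 360]; [0, 0, 0, 0, 0, 0, 270]] (rows listed top to bottom)

image of 1: 0
image of x: 0
image of x^2: 18
image of x^3: 54x + 18
image of x^4: 108x^2 + 72x - 42
image of x^5: 180x^3 + 180x^2 - 210x + 80
image of x^6: 270x^4 + 360x^3 - 630x^2 + 480x - 34
each image's coordinates form column j of the matrix


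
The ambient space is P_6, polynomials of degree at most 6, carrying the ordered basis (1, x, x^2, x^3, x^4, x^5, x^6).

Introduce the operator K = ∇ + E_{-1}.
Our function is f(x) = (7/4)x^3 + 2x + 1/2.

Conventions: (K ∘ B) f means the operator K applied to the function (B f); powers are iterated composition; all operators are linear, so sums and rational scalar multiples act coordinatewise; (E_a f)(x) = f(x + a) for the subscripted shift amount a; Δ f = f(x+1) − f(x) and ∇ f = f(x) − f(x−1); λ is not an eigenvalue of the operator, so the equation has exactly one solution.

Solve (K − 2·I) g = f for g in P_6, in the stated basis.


write g with unknown coordinates in the stated basis and equate coefficients in (K − 2·I) g = f
solving from the highest basis element down gives g = -(7/4)x^3 - 2x - 1/2
check: K g = -(7/4)x^3 - 2x - 1/2
so K g − 2·g = (7/4)x^3 + 2x + 1/2 = f ✓

the result is g(x) = -(7/4)x^3 - 2x - 1/2


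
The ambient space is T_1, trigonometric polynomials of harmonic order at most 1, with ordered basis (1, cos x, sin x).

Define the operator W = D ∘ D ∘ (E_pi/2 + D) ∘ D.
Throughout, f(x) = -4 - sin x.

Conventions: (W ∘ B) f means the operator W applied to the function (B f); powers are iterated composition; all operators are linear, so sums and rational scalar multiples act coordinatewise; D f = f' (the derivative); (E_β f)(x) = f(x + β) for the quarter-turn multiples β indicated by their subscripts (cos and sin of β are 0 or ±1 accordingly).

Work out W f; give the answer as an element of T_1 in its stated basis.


the image equals g(x) = -2sin x

D f = -cos x
E_pi/2 D f = sin x
D D f = sin x
(E_pi/2 + D) D f = 2sin x
D (E_pi/2 + D) D f = 2cos x
D D (E_pi/2 + D) D f = -2sin x


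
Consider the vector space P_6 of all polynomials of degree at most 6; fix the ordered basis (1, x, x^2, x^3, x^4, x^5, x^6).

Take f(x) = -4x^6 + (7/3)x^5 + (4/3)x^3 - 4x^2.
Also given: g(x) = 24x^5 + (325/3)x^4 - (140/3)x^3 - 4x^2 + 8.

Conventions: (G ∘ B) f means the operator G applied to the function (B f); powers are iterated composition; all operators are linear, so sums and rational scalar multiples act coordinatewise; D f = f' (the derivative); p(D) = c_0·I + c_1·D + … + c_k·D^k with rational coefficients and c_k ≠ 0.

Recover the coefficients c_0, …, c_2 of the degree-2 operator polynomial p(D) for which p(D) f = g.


p(D) = -D − D^2, i.e. c_0 = 0, c_1 = -1, c_2 = -1

D^0 f = -4x^6 + (7/3)x^5 + (4/3)x^3 - 4x^2
D^1 f = -24x^5 + (35/3)x^4 + 4x^2 - 8x
D^2 f = -120x^4 + (140/3)x^3 + 8x - 8
matching coefficients of g against c_0 f + c_1 Df + … from the top degree down determines the c_i
solution: c_0 = 0, c_1 = -1, c_2 = -1


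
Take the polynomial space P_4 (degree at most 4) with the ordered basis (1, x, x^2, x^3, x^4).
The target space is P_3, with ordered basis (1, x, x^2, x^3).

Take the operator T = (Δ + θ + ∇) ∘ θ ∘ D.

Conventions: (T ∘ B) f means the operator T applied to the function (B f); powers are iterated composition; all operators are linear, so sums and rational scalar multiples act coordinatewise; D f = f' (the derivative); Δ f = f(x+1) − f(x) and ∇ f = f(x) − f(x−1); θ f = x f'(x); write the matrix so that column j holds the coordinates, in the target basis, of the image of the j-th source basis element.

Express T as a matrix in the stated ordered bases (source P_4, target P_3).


the matrix is [[0, 0, 4, 0, 24]; [0, 0, 2, 24, 0]; [0, 0, 0, 12, 72]; [0, 0, 0, 0, 36]] (rows listed top to bottom)

image of 1: 0
image of x: 0
image of x^2: 2x + 4
image of x^3: 12x^2 + 24x
image of x^4: 36x^3 + 72x^2 + 24
each image's coordinates form column j of the matrix


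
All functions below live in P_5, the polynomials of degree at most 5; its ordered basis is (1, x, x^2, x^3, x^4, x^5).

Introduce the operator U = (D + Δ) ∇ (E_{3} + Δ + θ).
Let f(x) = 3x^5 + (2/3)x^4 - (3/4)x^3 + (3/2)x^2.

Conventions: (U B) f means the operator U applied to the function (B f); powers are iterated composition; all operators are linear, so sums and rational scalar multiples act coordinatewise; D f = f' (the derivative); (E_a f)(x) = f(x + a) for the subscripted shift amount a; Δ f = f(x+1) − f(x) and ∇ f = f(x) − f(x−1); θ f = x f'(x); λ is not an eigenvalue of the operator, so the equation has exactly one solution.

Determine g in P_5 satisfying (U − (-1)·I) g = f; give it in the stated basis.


the image equals g(x) = 3x^5 + (2/3)x^4 - (2883/4)x^3 - (1957/2)x^2 + 31088x + 34811

write g with unknown coordinates in the stated basis and equate coefficients in (U − (-1)·I) g = f
solving from the highest basis element down gives g = 3x^5 + (2/3)x^4 - (2883/4)x^3 - (1957/2)x^2 + 31088x + 34811
check: U g = 720x^3 + 980x^2 - 31088x - 34811
so U g − (-1)·g = 3x^5 + (2/3)x^4 - (3/4)x^3 + (3/2)x^2 = f ✓


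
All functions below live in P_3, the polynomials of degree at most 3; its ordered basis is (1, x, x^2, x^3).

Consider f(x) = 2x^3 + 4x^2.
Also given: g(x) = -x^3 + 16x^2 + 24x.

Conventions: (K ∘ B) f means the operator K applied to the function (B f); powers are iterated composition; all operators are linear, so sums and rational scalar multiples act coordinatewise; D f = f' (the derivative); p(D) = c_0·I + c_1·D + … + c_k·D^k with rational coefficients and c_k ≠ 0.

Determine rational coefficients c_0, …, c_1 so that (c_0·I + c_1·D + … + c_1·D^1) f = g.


p(D) = -(1/2)·I + 3·D, i.e. c_0 = -1/2, c_1 = 3

D^0 f = 2x^3 + 4x^2
D^1 f = 6x^2 + 8x
matching coefficients of g against c_0 f + c_1 Df + … from the top degree down determines the c_i
solution: c_0 = -1/2, c_1 = 3


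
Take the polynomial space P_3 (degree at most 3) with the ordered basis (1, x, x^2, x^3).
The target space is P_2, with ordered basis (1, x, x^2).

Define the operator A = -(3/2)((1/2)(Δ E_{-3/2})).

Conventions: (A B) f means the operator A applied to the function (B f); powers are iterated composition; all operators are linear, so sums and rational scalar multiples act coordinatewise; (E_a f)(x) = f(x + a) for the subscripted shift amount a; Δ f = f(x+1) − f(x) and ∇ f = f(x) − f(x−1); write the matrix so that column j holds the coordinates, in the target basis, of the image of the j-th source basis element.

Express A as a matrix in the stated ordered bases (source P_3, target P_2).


image of 1: 0
image of x: -3/4
image of x^2: -(3/2)x + 3/2
image of x^3: -(9/4)x^2 + (9/2)x - 39/16
each image's coordinates form column j of the matrix

the matrix is [[0, -3/4, 3/2, -39/16]; [0, 0, -3/2, 9/2]; [0, 0, 0, -9/4]] (rows listed top to bottom)


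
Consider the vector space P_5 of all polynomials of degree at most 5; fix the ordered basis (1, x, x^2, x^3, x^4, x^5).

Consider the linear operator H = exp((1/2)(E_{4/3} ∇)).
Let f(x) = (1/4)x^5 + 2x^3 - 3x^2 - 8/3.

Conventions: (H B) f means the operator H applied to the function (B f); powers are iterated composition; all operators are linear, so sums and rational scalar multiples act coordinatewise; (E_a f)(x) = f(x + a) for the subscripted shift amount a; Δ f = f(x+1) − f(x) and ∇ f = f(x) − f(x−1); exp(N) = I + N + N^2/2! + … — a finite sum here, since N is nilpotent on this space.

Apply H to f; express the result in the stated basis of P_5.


order-1 term: (5/8)x^4 + (25/12)x^3 + (71/12)x^2 + (857/216)x + 233/648
order-2 term: (5/8)x^3 + (25/8)x^2 + (337/48)x + 2231/432
order-3 term: (5/16)x^2 + (25/16)x + 73/32
order-4 term: (5/64)x + 25/96
order-5 term: 1/128
the series for exp((1/2)(E_{4/3} ∇)) f terminates at order 5
exp((1/2)(E_{4/3} ∇)) f = (1/4)x^5 + (5/8)x^4 + (113/24)x^3 + (305/48)x^2 + (21823/1728)x + 56057/10368

the image equals g(x) = (1/4)x^5 + (5/8)x^4 + (113/24)x^3 + (305/48)x^2 + (21823/1728)x + 56057/10368


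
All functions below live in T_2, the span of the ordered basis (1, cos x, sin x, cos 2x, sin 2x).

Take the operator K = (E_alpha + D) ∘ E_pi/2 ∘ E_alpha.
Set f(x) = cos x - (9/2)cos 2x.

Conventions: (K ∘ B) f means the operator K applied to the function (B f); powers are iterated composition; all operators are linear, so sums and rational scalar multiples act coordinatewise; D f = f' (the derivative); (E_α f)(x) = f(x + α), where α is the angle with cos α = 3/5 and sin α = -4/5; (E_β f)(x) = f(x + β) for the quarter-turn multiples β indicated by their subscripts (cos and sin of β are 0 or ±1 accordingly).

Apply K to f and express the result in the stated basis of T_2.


E_alpha f = (3/5)cos x + (4/5)sin x + (63/50)cos 2x - (108/25)sin 2x
E_pi/2 E_alpha f = (4/5)cos x - (3/5)sin x - (63/50)cos 2x + (108/25)sin 2x
E_alpha (E_pi/2 ∘ E_alpha) f = (24/25)cos x + (7/25)sin x - (4743/1250)cos 2x - (1512/625)sin 2x
D (E_pi/2 ∘ E_alpha) f = -(3/5)cos x - (4/5)sin x + (216/25)cos 2x + (63/25)sin 2x
(E_alpha + D) (E_pi/2 ∘ E_alpha) f = (9/25)cos x - (13/25)sin x + (6057/1250)cos 2x + (63/625)sin 2x

g(x) = (9/25)cos x - (13/25)sin x + (6057/1250)cos 2x + (63/625)sin 2x


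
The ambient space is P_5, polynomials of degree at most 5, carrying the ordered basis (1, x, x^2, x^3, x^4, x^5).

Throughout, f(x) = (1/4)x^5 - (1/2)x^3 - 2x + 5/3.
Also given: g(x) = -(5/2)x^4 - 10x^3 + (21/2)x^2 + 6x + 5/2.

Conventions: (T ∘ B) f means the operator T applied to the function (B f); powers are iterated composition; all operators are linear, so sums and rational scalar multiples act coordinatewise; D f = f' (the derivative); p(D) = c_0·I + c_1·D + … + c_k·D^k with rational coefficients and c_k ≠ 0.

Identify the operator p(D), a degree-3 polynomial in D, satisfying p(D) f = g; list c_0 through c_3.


c_0 = 0, c_1 = -2, c_2 = -2, c_3 = 1/2

D^0 f = (1/4)x^5 - (1/2)x^3 - 2x + 5/3
D^1 f = (5/4)x^4 - (3/2)x^2 - 2
D^2 f = 5x^3 - 3x
D^3 f = 15x^2 - 3
matching coefficients of g against c_0 f + c_1 Df + … from the top degree down determines the c_i
solution: c_0 = 0, c_1 = -2, c_2 = -2, c_3 = 1/2


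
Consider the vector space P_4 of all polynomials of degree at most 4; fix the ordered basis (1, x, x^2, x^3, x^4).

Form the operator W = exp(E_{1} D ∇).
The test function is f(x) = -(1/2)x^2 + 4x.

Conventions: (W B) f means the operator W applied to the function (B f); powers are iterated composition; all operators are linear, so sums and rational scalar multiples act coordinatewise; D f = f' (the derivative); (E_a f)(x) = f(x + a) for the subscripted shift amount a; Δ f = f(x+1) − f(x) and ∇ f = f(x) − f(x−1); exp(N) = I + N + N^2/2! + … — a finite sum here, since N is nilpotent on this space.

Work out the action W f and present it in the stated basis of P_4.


order-1 term: -1
the series for exp(E_{1} D ∇) f terminates at order 1
exp(E_{1} D ∇) f = -(1/2)x^2 + 4x - 1

the image equals g(x) = -(1/2)x^2 + 4x - 1


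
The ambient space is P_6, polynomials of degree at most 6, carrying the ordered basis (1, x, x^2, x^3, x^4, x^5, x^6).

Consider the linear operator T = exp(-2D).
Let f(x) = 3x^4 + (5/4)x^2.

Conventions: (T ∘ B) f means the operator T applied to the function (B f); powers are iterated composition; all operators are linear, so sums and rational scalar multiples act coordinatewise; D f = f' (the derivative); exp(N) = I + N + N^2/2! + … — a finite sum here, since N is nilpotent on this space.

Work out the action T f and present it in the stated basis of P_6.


g(x) = 3x^4 - 24x^3 + (293/4)x^2 - 101x + 53

order-1 term: -24x^3 - 5x
order-2 term: 72x^2 + 5
order-3 term: -96x
order-4 term: 48
the series for exp(-2D) f terminates at order 4
exp(-2D) f = 3x^4 - 24x^3 + (293/4)x^2 - 101x + 53


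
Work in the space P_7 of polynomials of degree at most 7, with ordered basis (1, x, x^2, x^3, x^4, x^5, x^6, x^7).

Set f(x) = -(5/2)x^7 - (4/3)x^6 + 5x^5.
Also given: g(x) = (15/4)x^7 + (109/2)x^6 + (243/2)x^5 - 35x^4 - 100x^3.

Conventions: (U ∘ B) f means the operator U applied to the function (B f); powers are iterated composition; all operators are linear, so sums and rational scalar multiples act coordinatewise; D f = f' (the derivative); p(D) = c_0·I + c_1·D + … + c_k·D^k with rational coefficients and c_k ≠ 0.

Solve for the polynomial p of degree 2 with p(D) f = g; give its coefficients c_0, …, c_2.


c_0 = -3/2, c_1 = -3, c_2 = -1

D^0 f = -(5/2)x^7 - (4/3)x^6 + 5x^5
D^1 f = -(35/2)x^6 - 8x^5 + 25x^4
D^2 f = -105x^5 - 40x^4 + 100x^3
matching coefficients of g against c_0 f + c_1 Df + … from the top degree down determines the c_i
solution: c_0 = -3/2, c_1 = -3, c_2 = -1


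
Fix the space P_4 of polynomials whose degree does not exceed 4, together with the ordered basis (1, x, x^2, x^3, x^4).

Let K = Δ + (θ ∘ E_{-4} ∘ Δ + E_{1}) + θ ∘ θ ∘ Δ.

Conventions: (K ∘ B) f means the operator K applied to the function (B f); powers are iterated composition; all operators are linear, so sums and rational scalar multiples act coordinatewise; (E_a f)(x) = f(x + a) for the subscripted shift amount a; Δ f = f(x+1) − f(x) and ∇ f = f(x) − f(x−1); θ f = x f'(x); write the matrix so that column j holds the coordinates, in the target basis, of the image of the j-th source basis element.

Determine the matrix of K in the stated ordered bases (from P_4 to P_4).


image of 1: 1
image of x: x + 2
image of x^2: x^2 + 8x + 2
image of x^3: x^3 + 24x^2 - 12x + 2
image of x^4: x^4 + 56x^3 - 48x^2 + 160x + 2
each image's coordinates form column j of the matrix

the matrix is [[1, 2, 2, 2, 2]; [0, 1, 8, -12, 160]; [0, 0, 1, 24, -48]; [0, 0, 0, 1, 56]; [0, 0, 0, 0, 1]] (rows listed top to bottom)


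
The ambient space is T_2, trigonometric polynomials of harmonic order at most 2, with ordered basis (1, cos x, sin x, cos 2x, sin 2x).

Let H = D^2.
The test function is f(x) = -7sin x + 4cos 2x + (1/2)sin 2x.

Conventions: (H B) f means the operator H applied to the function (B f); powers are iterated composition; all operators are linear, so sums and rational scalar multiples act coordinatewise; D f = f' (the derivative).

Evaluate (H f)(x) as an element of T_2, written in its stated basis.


the result is g(x) = 7sin x - 16cos 2x - 2sin 2x

D f = -7cos x + cos 2x - 8sin 2x
D D f = 7sin x - 16cos 2x - 2sin 2x
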